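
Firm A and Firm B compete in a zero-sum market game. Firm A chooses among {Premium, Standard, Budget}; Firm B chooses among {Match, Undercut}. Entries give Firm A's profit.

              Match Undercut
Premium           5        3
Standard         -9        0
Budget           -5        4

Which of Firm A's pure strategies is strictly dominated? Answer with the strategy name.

Standard

Premium gives a strictly higher payoff than Standard against every column: 5 > -9, 3 > 0.
So Standard is strictly dominated and Firm A never plays it.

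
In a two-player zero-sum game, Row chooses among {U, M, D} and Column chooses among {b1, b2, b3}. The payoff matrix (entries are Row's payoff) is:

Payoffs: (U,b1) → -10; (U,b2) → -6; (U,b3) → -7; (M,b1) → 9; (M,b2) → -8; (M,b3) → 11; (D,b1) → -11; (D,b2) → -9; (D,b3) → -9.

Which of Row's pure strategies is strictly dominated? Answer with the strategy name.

D

U gives a strictly higher payoff than D against every column: -10 > -11, -6 > -9, -7 > -9.
So D is strictly dominated and Row never plays it.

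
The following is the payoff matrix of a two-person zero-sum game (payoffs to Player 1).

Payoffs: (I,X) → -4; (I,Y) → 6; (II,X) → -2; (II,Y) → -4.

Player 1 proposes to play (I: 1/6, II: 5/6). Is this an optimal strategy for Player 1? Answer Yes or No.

Against X this mix gives (1/6)·(-4) + (5/6)·(-2) = -7/3.
Against Y this mix gives (1/6)·6 + (5/6)·(-4) = -7/3.
All of Player 2's active replies (X, Y) yield -7/3, and no column does worse for Player 1. The mix makes Player 2 indifferent and guarantees -7/3, so it is optimal.

Yes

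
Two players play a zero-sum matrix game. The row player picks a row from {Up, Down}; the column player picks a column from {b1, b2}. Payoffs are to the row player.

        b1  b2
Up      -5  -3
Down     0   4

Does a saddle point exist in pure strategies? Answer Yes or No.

Yes

Row minima: Up → -5, Down → 0; maximin = 0.
Column maxima: b1 → 0, b2 → 4; minimax = 0.
maximin = minimax = 0, so a saddle point exists.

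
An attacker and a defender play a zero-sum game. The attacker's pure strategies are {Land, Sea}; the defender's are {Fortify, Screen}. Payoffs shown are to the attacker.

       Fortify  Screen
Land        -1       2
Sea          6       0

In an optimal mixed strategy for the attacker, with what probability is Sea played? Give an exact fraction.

Row minima: Land → -1, Sea → 0; maximin = 0.
Column maxima: Fortify → 6, Screen → 2; minimax = 2.
0 ≠ 2, so there is no saddle point; optimal play is mixed.
Let the attacker play Land with probability p. Expected payoff against Fortify: (-1)p + 6(1−p) = −7p + 6; against Screen: 2p + 0(1−p) = 2p.
Setting these equal: −7p + 6 = 2p ⇒ −9p = -6 ⇒ p = 2/3, and the value is (-7)·(2/3) + 6 = 4/3.
For the defender: with q = P(Fortify), equating Land's and Sea's payoffs gives −3q + 2 = 6q ⇒ q = 2/9.

1/3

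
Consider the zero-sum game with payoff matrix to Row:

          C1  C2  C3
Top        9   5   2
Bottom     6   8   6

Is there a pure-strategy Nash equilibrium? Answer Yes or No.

Row minima: Top → 2, Bottom → 6; maximin = 6.
Column maxima: C1 → 9, C2 → 8, C3 → 6; minimax = 6.
maximin = minimax = 6, so a saddle point exists.

Yes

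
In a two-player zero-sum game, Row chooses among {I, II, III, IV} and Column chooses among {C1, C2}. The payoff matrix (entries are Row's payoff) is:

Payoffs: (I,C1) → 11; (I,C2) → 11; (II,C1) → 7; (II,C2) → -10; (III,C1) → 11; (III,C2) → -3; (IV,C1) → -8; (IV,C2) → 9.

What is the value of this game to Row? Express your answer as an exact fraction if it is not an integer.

Row minima: I → 11, II → -10, III → -3, IV → -8; maximin = 11.
Column maxima: C1 → 11, C2 → 11; minimax = 11.
Since maximin = minimax = 11, there is a saddle point and the value is 11.

11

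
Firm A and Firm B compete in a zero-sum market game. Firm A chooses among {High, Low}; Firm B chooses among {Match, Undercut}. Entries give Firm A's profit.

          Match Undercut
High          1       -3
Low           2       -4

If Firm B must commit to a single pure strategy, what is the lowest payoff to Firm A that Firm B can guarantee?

-3

Column maxima: Match → 2, Undercut → -3.
The smallest of these is -3.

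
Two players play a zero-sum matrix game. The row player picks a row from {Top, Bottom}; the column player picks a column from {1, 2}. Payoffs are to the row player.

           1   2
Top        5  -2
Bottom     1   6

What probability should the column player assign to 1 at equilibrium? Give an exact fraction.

Row minima: Top → -2, Bottom → 1; maximin = 1.
Column maxima: 1 → 5, 2 → 6; minimax = 5.
1 ≠ 5, so there is no saddle point; optimal play is mixed.
Let the row player play Top with probability p. Expected payoff against 1: 5p + 1(1−p) = 4p + 1; against 2: (-2)p + 6(1−p) = −8p + 6.
Setting these equal: 4p + 1 = −8p + 6 ⇒ 12p = 5 ⇒ p = 5/12, and the value is (4)·(5/12) + 1 = 8/3.
For the column player: with q = P(1), equating Top's and Bottom's payoffs gives 7q − 2 = −5q + 6 ⇒ q = 2/3.

2/3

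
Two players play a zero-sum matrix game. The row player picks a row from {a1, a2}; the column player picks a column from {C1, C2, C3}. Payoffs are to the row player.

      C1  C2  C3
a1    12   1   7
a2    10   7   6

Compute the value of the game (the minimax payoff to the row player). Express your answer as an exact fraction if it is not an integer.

Row minima: a1 → 1, a2 → 6; maximin = 6.
Column maxima: C1 → 12, C2 → 7, C3 → 7; minimax = 7.
6 ≠ 7, so there is no saddle point; optimal play is mixed.
C1 is strictly dominated by C2 (it gives the row player strictly more in every row), so the column player never plays it.
On the remaining 2×2 (a1, a2 vs C2, C3):
Let the row player play a1 with probability p. Expected payoff against C2: 1p + 7(1−p) = −6p + 7; against C3: 7p + 6(1−p) = p + 6.
Setting these equal: −6p + 7 = p + 6 ⇒ −7p = -1 ⇒ p = 1/7, and the value is (-6)·(1/7) + 7 = 43/7.
For the column player: with q = P(C2), equating a1's and a2's payoffs gives −6q + 7 = q + 6 ⇒ q = 1/7.

43/7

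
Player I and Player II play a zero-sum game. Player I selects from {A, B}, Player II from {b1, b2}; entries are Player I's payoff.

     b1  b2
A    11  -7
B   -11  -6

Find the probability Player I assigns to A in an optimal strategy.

Row minima: A → -7, B → -11; maximin = -7.
Column maxima: b1 → 11, b2 → -6; minimax = -6.
-7 ≠ -6, so there is no saddle point; optimal play is mixed.
Let Player I play A with probability p. Expected payoff against b1: 11p + (-11)(1−p) = 22p − 11; against b2: (-7)p + (-6)(1−p) = −p − 6.
Setting these equal: 22p − 11 = −p − 6 ⇒ 23p = 5 ⇒ p = 5/23, and the value is (22)·(5/23) − 11 = -143/23.
For Player II: with q = P(b1), equating A's and B's payoffs gives 18q − 7 = −5q − 6 ⇒ q = 1/23.

5/23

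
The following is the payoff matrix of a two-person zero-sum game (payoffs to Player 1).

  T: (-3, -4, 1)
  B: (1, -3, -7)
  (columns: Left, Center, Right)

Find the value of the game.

Row minima: T → -4, B → -7; maximin = -4.
Column maxima: Left → 1, Center → -3, Right → 1; minimax = -3.
-4 ≠ -3, so there is no saddle point; optimal play is mixed.
Left is strictly dominated by Center (it gives Player 1 strictly more in every row), so Player 2 never plays it.
On the remaining 2×2 (T, B vs Center, Right):
Let Player 1 play T with probability p. Expected payoff against Center: (-4)p + (-3)(1−p) = −p − 3; against Right: 1p + (-7)(1−p) = 8p − 7.
Setting these equal: −p − 3 = 8p − 7 ⇒ −9p = -4 ⇒ p = 4/9, and the value is (-1)·(4/9) − 3 = -31/9.
For Player 2: with q = P(Center), equating T's and B's payoffs gives −5q + 1 = 4q − 7 ⇒ q = 8/9.

-31/9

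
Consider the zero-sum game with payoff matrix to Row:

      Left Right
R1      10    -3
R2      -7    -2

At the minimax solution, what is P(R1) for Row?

Row minima: R1 → -3, R2 → -7; maximin = -3.
Column maxima: Left → 10, Right → -2; minimax = -2.
-3 ≠ -2, so there is no saddle point; optimal play is mixed.
Let Row play R1 with probability p. Expected payoff against Left: 10p + (-7)(1−p) = 17p − 7; against Right: (-3)p + (-2)(1−p) = −p − 2.
Setting these equal: 17p − 7 = −p − 2 ⇒ 18p = 5 ⇒ p = 5/18, and the value is (17)·(5/18) − 7 = -41/18.
For Column: with q = P(Left), equating R1's and R2's payoffs gives 13q − 3 = −5q − 2 ⇒ q = 1/18.

5/18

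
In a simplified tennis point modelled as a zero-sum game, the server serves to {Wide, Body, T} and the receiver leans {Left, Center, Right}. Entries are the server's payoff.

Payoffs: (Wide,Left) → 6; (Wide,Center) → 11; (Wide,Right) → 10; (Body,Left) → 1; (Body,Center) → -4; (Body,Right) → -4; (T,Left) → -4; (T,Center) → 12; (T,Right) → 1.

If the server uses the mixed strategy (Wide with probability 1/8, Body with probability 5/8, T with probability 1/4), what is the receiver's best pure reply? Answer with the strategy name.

Right

If the receiver plays Left, the server's expected payoff is (1/8)·6 + (5/8)·1 + (1/4)·(-4) = 3/8.
If the receiver plays Center, the server's expected payoff is (1/8)·11 + (5/8)·(-4) + (1/4)·12 = 15/8.
If the receiver plays Right, the server's expected payoff is (1/8)·10 + (5/8)·(-4) + (1/4)·1 = -1.
The receiver minimizes the server's payoff; the smallest is -1, so the best response is Right.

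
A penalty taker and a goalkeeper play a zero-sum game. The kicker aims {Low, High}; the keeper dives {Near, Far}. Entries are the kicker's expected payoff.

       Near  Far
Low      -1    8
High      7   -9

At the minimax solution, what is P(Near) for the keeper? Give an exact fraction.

17/25

Row minima: Low → -1, High → -9; maximin = -1.
Column maxima: Near → 7, Far → 8; minimax = 7.
-1 ≠ 7, so there is no saddle point; optimal play is mixed.
Let the kicker play Low with probability p. Expected payoff against Near: (-1)p + 7(1−p) = −8p + 7; against Far: 8p + (-9)(1−p) = 17p − 9.
Setting these equal: −8p + 7 = 17p − 9 ⇒ −25p = -16 ⇒ p = 16/25, and the value is (-8)·(16/25) + 7 = 47/25.
For the keeper: with q = P(Near), equating Low's and High's payoffs gives −9q + 8 = 16q − 9 ⇒ q = 17/25.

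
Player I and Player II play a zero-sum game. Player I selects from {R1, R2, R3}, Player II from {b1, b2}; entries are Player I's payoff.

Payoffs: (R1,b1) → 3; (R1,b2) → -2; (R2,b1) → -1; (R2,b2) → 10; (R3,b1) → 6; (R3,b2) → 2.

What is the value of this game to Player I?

Row minima: R1 → -2, R2 → -1, R3 → 2; maximin = 2.
Column maxima: b1 → 6, b2 → 10; minimax = 6.
2 ≠ 6, so there is no saddle point; optimal play is mixed.
R1 is strictly dominated by R3, so Player I never plays it.
On the remaining 2×2 (R2, R3 vs b1, b2):
Let Player I play R2 with probability p. Expected payoff against b1: (-1)p + 6(1−p) = −7p + 6; against b2: 10p + 2(1−p) = 8p + 2.
Setting these equal: −7p + 6 = 8p + 2 ⇒ −15p = -4 ⇒ p = 4/15, and the value is (-7)·(4/15) + 6 = 62/15.
For Player II: with q = P(b1), equating R2's and R3's payoffs gives −11q + 10 = 4q + 2 ⇒ q = 8/15.

62/15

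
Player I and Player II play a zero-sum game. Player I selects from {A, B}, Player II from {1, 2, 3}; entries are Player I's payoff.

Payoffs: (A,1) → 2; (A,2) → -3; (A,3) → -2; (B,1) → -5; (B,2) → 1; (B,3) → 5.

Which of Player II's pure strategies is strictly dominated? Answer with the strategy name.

2 holds Player I's payoff strictly below 3 in every row: -3 < -2, 1 < 5.
So 3 is strictly dominated for Player II.

3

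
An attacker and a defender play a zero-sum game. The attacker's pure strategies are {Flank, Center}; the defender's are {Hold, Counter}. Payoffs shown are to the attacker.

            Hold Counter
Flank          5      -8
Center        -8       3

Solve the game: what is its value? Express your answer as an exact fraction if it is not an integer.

-49/24

Row minima: Flank → -8, Center → -8; maximin = -8.
Column maxima: Hold → 5, Counter → 3; minimax = 3.
-8 ≠ 3, so there is no saddle point; optimal play is mixed.
Let the attacker play Flank with probability p. Expected payoff against Hold: 5p + (-8)(1−p) = 13p − 8; against Counter: (-8)p + 3(1−p) = −11p + 3.
Setting these equal: 13p − 8 = −11p + 3 ⇒ 24p = 11 ⇒ p = 11/24, and the value is (13)·(11/24) − 8 = -49/24.
For the defender: with q = P(Hold), equating Flank's and Center's payoffs gives 13q − 8 = −11q + 3 ⇒ q = 11/24.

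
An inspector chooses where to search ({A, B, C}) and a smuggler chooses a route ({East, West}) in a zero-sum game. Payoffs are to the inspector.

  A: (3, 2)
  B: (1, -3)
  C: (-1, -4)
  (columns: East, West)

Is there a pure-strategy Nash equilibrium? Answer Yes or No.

Yes

Row minima: A → 2, B → -3, C → -4; maximin = 2.
Column maxima: East → 3, West → 2; minimax = 2.
maximin = minimax = 2, so a saddle point exists.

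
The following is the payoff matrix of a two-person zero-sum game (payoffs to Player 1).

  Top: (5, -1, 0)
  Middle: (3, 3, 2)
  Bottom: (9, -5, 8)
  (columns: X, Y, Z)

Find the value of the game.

17/7

Row minima: Top → -1, Middle → 2, Bottom → -5; maximin = 2.
Column maxima: X → 9, Y → 3, Z → 8; minimax = 3.
2 ≠ 3, so there is no saddle point; optimal play is mixed.
X is strictly dominated by Z (it gives Player 1 strictly more in every row), so Player 2 never plays it.
With X eliminated, Top is strictly dominated by Middle (Middle gives Player 1 strictly more in every remaining column), so Player 1 never plays it.
On the remaining 2×2 (Middle, Bottom vs Y, Z):
Let Player 1 play Middle with probability p. Expected payoff against Y: 3p + (-5)(1−p) = 8p − 5; against Z: 2p + 8(1−p) = −6p + 8.
Setting these equal: 8p − 5 = −6p + 8 ⇒ 14p = 13 ⇒ p = 13/14, and the value is (8)·(13/14) − 5 = 17/7.
For Player 2: with q = P(Y), equating Middle's and Bottom's payoffs gives q + 2 = −13q + 8 ⇒ q = 3/7.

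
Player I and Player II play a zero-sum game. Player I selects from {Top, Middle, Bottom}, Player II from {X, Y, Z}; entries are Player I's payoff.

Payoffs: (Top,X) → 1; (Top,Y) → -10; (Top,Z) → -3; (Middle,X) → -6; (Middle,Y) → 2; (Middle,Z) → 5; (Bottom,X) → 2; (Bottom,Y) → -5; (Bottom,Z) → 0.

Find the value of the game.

Row minima: Top → -10, Middle → -6, Bottom → -5; maximin = -5.
Column maxima: X → 2, Y → 2, Z → 5; minimax = 2.
-5 ≠ 2, so there is no saddle point; optimal play is mixed.
Top is strictly dominated by Bottom, so Player I never plays it.
Z is strictly dominated by Y (it gives Player I strictly more in every row), so Player II never plays it.
On the remaining 2×2 (Middle, Bottom vs X, Y):
Let Player I play Middle with probability p. Expected payoff against X: (-6)p + 2(1−p) = −8p + 2; against Y: 2p + (-5)(1−p) = 7p − 5.
Setting these equal: −8p + 2 = 7p − 5 ⇒ −15p = -7 ⇒ p = 7/15, and the value is (-8)·(7/15) + 2 = -26/15.
For Player II: with q = P(X), equating Middle's and Bottom's payoffs gives −8q + 2 = 7q − 5 ⇒ q = 7/15.

-26/15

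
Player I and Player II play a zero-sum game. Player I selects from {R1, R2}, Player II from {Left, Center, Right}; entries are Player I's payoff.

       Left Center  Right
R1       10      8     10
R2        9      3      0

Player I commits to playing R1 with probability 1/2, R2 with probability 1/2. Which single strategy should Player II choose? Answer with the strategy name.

Right

If Player II plays Left, Player I's expected payoff is (1/2)·10 + (1/2)·9 = 19/2.
If Player II plays Center, Player I's expected payoff is (1/2)·8 + (1/2)·3 = 11/2.
If Player II plays Right, Player I's expected payoff is (1/2)·10 + (1/2)·0 = 5.
Player II minimizes Player I's payoff; the smallest is 5, so the best response is Right.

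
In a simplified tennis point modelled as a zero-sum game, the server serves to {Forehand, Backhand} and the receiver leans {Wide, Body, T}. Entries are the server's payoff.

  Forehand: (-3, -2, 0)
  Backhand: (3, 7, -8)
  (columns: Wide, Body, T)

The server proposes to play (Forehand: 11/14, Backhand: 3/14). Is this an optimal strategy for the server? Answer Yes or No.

Against Wide this mix gives (11/14)·(-3) + (3/14)·3 = -12/7.
Against Body this mix gives (11/14)·(-2) + (3/14)·7 = -1/14.
Against T this mix gives (11/14)·0 + (3/14)·(-8) = -12/7.
All of the receiver's active replies (Wide, T) yield -12/7, and no column does worse for the server. The mix makes the receiver indifferent and guarantees -12/7, so it is optimal.

Yes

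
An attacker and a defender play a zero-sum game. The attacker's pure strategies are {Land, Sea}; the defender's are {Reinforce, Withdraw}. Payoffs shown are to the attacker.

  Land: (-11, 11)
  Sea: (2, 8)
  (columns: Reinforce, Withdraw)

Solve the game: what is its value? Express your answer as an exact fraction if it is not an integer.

2

Row minima: Land → -11, Sea → 2; maximin = 2.
Column maxima: Reinforce → 2, Withdraw → 11; minimax = 2.
Since maximin = minimax = 2, there is a saddle point and the value is 2.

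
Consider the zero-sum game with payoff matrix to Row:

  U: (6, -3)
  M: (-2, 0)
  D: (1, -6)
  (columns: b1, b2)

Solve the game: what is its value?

Row minima: U → -3, M → -2, D → -6; maximin = -2.
Column maxima: b1 → 6, b2 → 0; minimax = 0.
-2 ≠ 0, so there is no saddle point; optimal play is mixed.
D is strictly dominated by U, so Row never plays it.
On the remaining 2×2 (U, M vs b1, b2):
Let Row play U with probability p. Expected payoff against b1: 6p + (-2)(1−p) = 8p − 2; against b2: (-3)p + 0(1−p) = −3p.
Setting these equal: 8p − 2 = −3p ⇒ 11p = 2 ⇒ p = 2/11, and the value is (8)·(2/11) − 2 = -6/11.
For Column: with q = P(b1), equating U's and M's payoffs gives 9q − 3 = −2q ⇒ q = 3/11.

-6/11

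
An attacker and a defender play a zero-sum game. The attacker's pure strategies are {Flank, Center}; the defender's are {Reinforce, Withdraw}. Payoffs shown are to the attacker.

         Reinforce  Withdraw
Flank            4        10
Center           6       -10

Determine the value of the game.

50/11

Row minima: Flank → 4, Center → -10; maximin = 4.
Column maxima: Reinforce → 6, Withdraw → 10; minimax = 6.
4 ≠ 6, so there is no saddle point; optimal play is mixed.
Let the attacker play Flank with probability p. Expected payoff against Reinforce: 4p + 6(1−p) = −2p + 6; against Withdraw: 10p + (-10)(1−p) = 20p − 10.
Setting these equal: −2p + 6 = 20p − 10 ⇒ −22p = -16 ⇒ p = 8/11, and the value is (-2)·(8/11) + 6 = 50/11.
For the defender: with q = P(Reinforce), equating Flank's and Center's payoffs gives −6q + 10 = 16q − 10 ⇒ q = 10/11.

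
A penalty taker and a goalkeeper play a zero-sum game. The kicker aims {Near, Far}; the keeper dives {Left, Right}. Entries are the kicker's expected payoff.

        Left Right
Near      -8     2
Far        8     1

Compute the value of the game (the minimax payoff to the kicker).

Row minima: Near → -8, Far → 1; maximin = 1.
Column maxima: Left → 8, Right → 2; minimax = 2.
1 ≠ 2, so there is no saddle point; optimal play is mixed.
Let the kicker play Near with probability p. Expected payoff against Left: (-8)p + 8(1−p) = −16p + 8; against Right: 2p + 1(1−p) = p + 1.
Setting these equal: −16p + 8 = p + 1 ⇒ −17p = -7 ⇒ p = 7/17, and the value is (-16)·(7/17) + 8 = 24/17.
For the keeper: with q = P(Left), equating Near's and Far's payoffs gives −10q + 2 = 7q + 1 ⇒ q = 1/17.

24/17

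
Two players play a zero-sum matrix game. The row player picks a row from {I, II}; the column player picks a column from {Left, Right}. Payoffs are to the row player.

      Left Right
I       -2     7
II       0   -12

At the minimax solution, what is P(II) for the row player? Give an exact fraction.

Row minima: I → -2, II → -12; maximin = -2.
Column maxima: Left → 0, Right → 7; minimax = 0.
-2 ≠ 0, so there is no saddle point; optimal play is mixed.
Let the row player play I with probability p. Expected payoff against Left: (-2)p + 0(1−p) = −2p; against Right: 7p + (-12)(1−p) = 19p − 12.
Setting these equal: −2p = 19p − 12 ⇒ −21p = -12 ⇒ p = 4/7, and the value is (-2)·(4/7) = -8/7.
For the column player: with q = P(Left), equating I's and II's payoffs gives −9q + 7 = 12q − 12 ⇒ q = 19/21.

3/7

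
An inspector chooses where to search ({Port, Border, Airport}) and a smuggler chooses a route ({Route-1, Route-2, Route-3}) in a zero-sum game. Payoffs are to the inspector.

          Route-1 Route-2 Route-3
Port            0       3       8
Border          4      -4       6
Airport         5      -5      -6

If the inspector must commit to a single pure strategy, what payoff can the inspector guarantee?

0

Row minima: Port → 0, Border → -4, Airport → -6.
The best of these is 0.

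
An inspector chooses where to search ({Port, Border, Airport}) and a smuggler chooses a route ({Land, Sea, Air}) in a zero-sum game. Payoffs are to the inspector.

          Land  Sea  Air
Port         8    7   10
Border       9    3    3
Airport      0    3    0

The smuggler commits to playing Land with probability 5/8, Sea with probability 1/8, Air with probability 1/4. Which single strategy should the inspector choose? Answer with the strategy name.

Port

Expected payoff of Port: (5/8)·8 + (1/8)·7 + (1/4)·10 = 67/8.
Expected payoff of Border: (5/8)·9 + (1/8)·3 + (1/4)·3 = 27/4.
Expected payoff of Airport: (5/8)·0 + (1/8)·3 + (1/4)·0 = 3/8.
The largest is 67/8, so the inspector's best response is Port.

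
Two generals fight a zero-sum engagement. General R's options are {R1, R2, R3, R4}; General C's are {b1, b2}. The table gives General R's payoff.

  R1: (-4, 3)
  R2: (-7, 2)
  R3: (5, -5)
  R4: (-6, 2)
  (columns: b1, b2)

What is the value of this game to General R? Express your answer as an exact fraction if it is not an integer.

-5/17

Row minima: R1 → -4, R2 → -7, R3 → -5, R4 → -6; maximin = -4.
Column maxima: b1 → 5, b2 → 3; minimax = 3.
-4 ≠ 3, so there is no saddle point; optimal play is mixed.
R2 is strictly dominated by R1, so General R never plays it.
R4 is strictly dominated by R1, so General R never plays it.
On the remaining 2×2 (R1, R3 vs b1, b2):
Let General R play R1 with probability p. Expected payoff against b1: (-4)p + 5(1−p) = −9p + 5; against b2: 3p + (-5)(1−p) = 8p − 5.
Setting these equal: −9p + 5 = 8p − 5 ⇒ −17p = -10 ⇒ p = 10/17, and the value is (-9)·(10/17) + 5 = -5/17.
For General C: with q = P(b1), equating R1's and R3's payoffs gives −7q + 3 = 10q − 5 ⇒ q = 8/17.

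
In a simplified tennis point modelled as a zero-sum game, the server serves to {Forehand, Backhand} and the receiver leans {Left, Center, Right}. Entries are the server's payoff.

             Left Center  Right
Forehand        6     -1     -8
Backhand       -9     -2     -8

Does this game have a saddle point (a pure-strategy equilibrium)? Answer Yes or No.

Row minima: Forehand → -8, Backhand → -9; maximin = -8.
Column maxima: Left → 6, Center → -1, Right → -8; minimax = -8.
maximin = minimax = -8, so a saddle point exists.

Yes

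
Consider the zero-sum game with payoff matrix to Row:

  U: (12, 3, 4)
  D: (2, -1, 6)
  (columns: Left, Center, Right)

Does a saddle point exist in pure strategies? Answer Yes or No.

Row minima: U → 3, D → -1; maximin = 3.
Column maxima: Left → 12, Center → 3, Right → 6; minimax = 3.
maximin = minimax = 3, so a saddle point exists.

Yes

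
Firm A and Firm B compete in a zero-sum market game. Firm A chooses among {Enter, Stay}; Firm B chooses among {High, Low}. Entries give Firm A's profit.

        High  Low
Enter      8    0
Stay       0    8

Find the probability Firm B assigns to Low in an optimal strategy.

1/2

Row minima: Enter → 0, Stay → 0; maximin = 0.
Column maxima: High → 8, Low → 8; minimax = 8.
0 ≠ 8, so there is no saddle point; optimal play is mixed.
Let Firm A play Enter with probability p. Expected payoff against High: 8p + 0(1−p) = 8p; against Low: 0p + 8(1−p) = −8p + 8.
Setting these equal: 8p = −8p + 8 ⇒ 16p = 8 ⇒ p = 1/2, and the value is (8)·(1/2) = 4.
For Firm B: with q = P(High), equating Enter's and Stay's payoffs gives 8q = −8q + 8 ⇒ q = 1/2.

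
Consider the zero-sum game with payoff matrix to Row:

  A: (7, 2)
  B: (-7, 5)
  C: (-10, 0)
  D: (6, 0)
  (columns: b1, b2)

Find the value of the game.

Row minima: A → 2, B → -7, C → -10, D → 0; maximin = 2.
Column maxima: b1 → 7, b2 → 5; minimax = 5.
2 ≠ 5, so there is no saddle point; optimal play is mixed.
C is strictly dominated by A, so Row never plays it.
D is strictly dominated by A, so Row never plays it.
On the remaining 2×2 (A, B vs b1, b2):
Let Row play A with probability p. Expected payoff against b1: 7p + (-7)(1−p) = 14p − 7; against b2: 2p + 5(1−p) = −3p + 5.
Setting these equal: 14p − 7 = −3p + 5 ⇒ 17p = 12 ⇒ p = 12/17, and the value is (14)·(12/17) − 7 = 49/17.
For Column: with q = P(b1), equating A's and B's payoffs gives 5q + 2 = −12q + 5 ⇒ q = 3/17.

49/17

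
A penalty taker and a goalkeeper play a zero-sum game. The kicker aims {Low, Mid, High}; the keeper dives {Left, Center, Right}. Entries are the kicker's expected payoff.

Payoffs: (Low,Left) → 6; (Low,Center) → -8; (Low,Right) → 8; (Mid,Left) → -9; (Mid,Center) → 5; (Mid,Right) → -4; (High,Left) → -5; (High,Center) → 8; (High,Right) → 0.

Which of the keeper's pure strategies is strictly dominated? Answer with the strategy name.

Left holds the kicker's payoff strictly below Right in every row: 6 < 8, -9 < -4, -5 < 0.
So Right is strictly dominated for the keeper.

Right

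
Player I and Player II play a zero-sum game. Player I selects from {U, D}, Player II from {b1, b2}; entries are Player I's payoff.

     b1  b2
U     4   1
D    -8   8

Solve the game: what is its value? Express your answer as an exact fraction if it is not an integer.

40/19

Row minima: U → 1, D → -8; maximin = 1.
Column maxima: b1 → 4, b2 → 8; minimax = 4.
1 ≠ 4, so there is no saddle point; optimal play is mixed.
Let Player I play U with probability p. Expected payoff against b1: 4p + (-8)(1−p) = 12p − 8; against b2: 1p + 8(1−p) = −7p + 8.
Setting these equal: 12p − 8 = −7p + 8 ⇒ 19p = 16 ⇒ p = 16/19, and the value is (12)·(16/19) − 8 = 40/19.
For Player II: with q = P(b1), equating U's and D's payoffs gives 3q + 1 = −16q + 8 ⇒ q = 7/19.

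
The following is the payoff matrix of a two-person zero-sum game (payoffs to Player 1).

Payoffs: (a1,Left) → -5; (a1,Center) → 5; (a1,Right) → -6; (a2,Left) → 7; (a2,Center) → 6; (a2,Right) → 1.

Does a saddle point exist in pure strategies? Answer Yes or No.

Yes

Row minima: a1 → -6, a2 → 1; maximin = 1.
Column maxima: Left → 7, Center → 6, Right → 1; minimax = 1.
maximin = minimax = 1, so a saddle point exists.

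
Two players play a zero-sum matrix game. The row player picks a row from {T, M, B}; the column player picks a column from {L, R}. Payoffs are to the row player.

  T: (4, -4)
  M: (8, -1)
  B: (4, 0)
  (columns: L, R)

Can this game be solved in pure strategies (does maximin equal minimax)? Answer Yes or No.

Yes

Row minima: T → -4, M → -1, B → 0; maximin = 0.
Column maxima: L → 8, R → 0; minimax = 0.
maximin = minimax = 0, so a saddle point exists.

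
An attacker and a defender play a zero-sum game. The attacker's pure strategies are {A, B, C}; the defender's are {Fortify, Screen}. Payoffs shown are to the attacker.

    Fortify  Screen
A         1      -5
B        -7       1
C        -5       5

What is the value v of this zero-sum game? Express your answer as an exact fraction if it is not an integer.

Row minima: A → -5, B → -7, C → -5; maximin = -5.
Column maxima: Fortify → 1, Screen → 5; minimax = 1.
-5 ≠ 1, so there is no saddle point; optimal play is mixed.
B is strictly dominated by C, so the attacker never plays it.
On the remaining 2×2 (A, C vs Fortify, Screen):
Let the attacker play A with probability p. Expected payoff against Fortify: 1p + (-5)(1−p) = 6p − 5; against Screen: (-5)p + 5(1−p) = −10p + 5.
Setting these equal: 6p − 5 = −10p + 5 ⇒ 16p = 10 ⇒ p = 5/8, and the value is (6)·(5/8) − 5 = -5/4.
For the defender: with q = P(Fortify), equating A's and C's payoffs gives 6q − 5 = −10q + 5 ⇒ q = 5/8.

-5/4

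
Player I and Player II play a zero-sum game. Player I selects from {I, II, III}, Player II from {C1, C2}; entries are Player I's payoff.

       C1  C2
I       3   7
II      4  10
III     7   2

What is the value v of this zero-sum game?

62/11

Row minima: I → 3, II → 4, III → 2; maximin = 4.
Column maxima: C1 → 7, C2 → 10; minimax = 7.
4 ≠ 7, so there is no saddle point; optimal play is mixed.
I is strictly dominated by II, so Player I never plays it.
On the remaining 2×2 (II, III vs C1, C2):
Let Player I play II with probability p. Expected payoff against C1: 4p + 7(1−p) = −3p + 7; against C2: 10p + 2(1−p) = 8p + 2.
Setting these equal: −3p + 7 = 8p + 2 ⇒ −11p = -5 ⇒ p = 5/11, and the value is (-3)·(5/11) + 7 = 62/11.
For Player II: with q = P(C1), equating II's and III's payoffs gives −6q + 10 = 5q + 2 ⇒ q = 8/11.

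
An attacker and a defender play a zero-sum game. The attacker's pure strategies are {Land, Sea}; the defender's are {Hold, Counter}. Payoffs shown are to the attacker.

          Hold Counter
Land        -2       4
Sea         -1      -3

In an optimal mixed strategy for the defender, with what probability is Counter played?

Row minima: Land → -2, Sea → -3; maximin = -2.
Column maxima: Hold → -1, Counter → 4; minimax = -1.
-2 ≠ -1, so there is no saddle point; optimal play is mixed.
Let the attacker play Land with probability p. Expected payoff against Hold: (-2)p + (-1)(1−p) = −p − 1; against Counter: 4p + (-3)(1−p) = 7p − 3.
Setting these equal: −p − 1 = 7p − 3 ⇒ −8p = -2 ⇒ p = 1/4, and the value is (-1)·(1/4) − 1 = -5/4.
For the defender: with q = P(Hold), equating Land's and Sea's payoffs gives −6q + 4 = 2q − 3 ⇒ q = 7/8.

1/8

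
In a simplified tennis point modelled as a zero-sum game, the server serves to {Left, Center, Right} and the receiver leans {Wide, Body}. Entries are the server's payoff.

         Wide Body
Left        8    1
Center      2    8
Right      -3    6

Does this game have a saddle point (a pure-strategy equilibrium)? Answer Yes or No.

Row minima: Left → 1, Center → 2, Right → -3; maximin = 2.
Column maxima: Wide → 8, Body → 8; minimax = 8.
2 ≠ 8, so no pure-strategy equilibrium exists.

No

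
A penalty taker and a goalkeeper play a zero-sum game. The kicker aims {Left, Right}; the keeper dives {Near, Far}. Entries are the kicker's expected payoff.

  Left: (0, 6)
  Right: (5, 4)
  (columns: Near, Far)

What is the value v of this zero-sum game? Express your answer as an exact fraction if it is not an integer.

30/7

Row minima: Left → 0, Right → 4; maximin = 4.
Column maxima: Near → 5, Far → 6; minimax = 5.
4 ≠ 5, so there is no saddle point; optimal play is mixed.
Let the kicker play Left with probability p. Expected payoff against Near: 0p + 5(1−p) = −5p + 5; against Far: 6p + 4(1−p) = 2p + 4.
Setting these equal: −5p + 5 = 2p + 4 ⇒ −7p = -1 ⇒ p = 1/7, and the value is (-5)·(1/7) + 5 = 30/7.
For the keeper: with q = P(Near), equating Left's and Right's payoffs gives −6q + 6 = q + 4 ⇒ q = 2/7.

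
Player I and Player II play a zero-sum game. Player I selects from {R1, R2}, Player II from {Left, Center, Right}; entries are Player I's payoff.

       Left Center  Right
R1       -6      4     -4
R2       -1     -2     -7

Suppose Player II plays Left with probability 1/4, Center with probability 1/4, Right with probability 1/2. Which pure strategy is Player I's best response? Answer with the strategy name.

Expected payoff of R1: (1/4)·(-6) + (1/4)·4 + (1/2)·(-4) = -5/2.
Expected payoff of R2: (1/4)·(-1) + (1/4)·(-2) + (1/2)·(-7) = -17/4.
The largest is -5/2, so Player I's best response is R1.

R1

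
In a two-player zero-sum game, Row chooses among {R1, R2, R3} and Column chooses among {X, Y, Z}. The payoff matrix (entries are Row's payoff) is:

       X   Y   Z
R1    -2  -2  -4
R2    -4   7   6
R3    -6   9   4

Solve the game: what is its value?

Row minima: R1 → -4, R2 → -4, R3 → -6; maximin = -4.
Column maxima: X → -2, Y → 9, Z → 6; minimax = -2.
-4 ≠ -2, so there is no saddle point; optimal play is mixed.
Y is strictly dominated by Z (it gives Row strictly more in every row), so Column never plays it.
With Y eliminated, R3 is strictly dominated by R2 (R2 gives Row strictly more in every remaining column), so Row never plays it.
On the remaining 2×2 (R1, R2 vs X, Z):
Let Row play R1 with probability p. Expected payoff against X: (-2)p + (-4)(1−p) = 2p − 4; against Z: (-4)p + 6(1−p) = −10p + 6.
Setting these equal: 2p − 4 = −10p + 6 ⇒ 12p = 10 ⇒ p = 5/6, and the value is (2)·(5/6) − 4 = -7/3.
For Column: with q = P(X), equating R1's and R2's payoffs gives 2q − 4 = −10q + 6 ⇒ q = 5/6.

-7/3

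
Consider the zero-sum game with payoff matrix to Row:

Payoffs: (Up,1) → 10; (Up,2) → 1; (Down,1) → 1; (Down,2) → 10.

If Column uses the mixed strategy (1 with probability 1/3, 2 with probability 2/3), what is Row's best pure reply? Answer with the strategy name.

Down

Expected payoff of Up: (1/3)·10 + (2/3)·1 = 4.
Expected payoff of Down: (1/3)·1 + (2/3)·10 = 7.
The largest is 7, so Row's best response is Down.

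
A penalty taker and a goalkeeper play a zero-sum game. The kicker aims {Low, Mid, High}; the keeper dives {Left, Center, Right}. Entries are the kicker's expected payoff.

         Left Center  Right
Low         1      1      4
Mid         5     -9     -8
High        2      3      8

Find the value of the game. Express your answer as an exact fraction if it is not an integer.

11/5

Row minima: Low → 1, Mid → -9, High → 2; maximin = 2.
Column maxima: Left → 5, Center → 3, Right → 8; minimax = 3.
2 ≠ 3, so there is no saddle point; optimal play is mixed.
Low is strictly dominated by High, so the kicker never plays it.
Right is strictly dominated by Center (it gives the kicker strictly more in every row), so the keeper never plays it.
On the remaining 2×2 (Mid, High vs Left, Center):
Let the kicker play Mid with probability p. Expected payoff against Left: 5p + 2(1−p) = 3p + 2; against Center: (-9)p + 3(1−p) = −12p + 3.
Setting these equal: 3p + 2 = −12p + 3 ⇒ 15p = 1 ⇒ p = 1/15, and the value is (3)·(1/15) + 2 = 11/5.
For the keeper: with q = P(Left), equating Mid's and High's payoffs gives 14q − 9 = −q + 3 ⇒ q = 4/5.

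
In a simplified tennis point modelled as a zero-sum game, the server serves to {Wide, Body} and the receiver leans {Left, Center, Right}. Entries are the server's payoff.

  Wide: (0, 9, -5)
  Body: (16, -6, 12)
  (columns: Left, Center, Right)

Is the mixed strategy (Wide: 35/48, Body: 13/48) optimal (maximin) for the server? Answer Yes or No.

No

Against Left this mix gives (35/48)·0 + (13/48)·16 = 13/3.
Against Center this mix gives (35/48)·9 + (13/48)·(-6) = 79/16.
Against Right this mix gives (35/48)·(-5) + (13/48)·12 = -19/48.
The receiver will play Right, holding the server to -19/48. Shifting weight toward the row that does better against Right would raise this floor (the equalizing mix achieves 39/16 against both Right and Center), so the proposed strategy is not optimal.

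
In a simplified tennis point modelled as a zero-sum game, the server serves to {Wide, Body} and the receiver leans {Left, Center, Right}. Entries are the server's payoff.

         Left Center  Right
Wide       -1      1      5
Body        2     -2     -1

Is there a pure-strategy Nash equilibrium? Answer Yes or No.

Row minima: Wide → -1, Body → -2; maximin = -1.
Column maxima: Left → 2, Center → 1, Right → 5; minimax = 1.
-1 ≠ 1, so no pure-strategy equilibrium exists.

No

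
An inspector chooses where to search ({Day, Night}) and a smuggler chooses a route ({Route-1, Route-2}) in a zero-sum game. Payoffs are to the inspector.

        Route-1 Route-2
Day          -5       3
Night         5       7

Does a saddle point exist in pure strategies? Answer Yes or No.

Row minima: Day → -5, Night → 5; maximin = 5.
Column maxima: Route-1 → 5, Route-2 → 7; minimax = 5.
maximin = minimax = 5, so a saddle point exists.

Yes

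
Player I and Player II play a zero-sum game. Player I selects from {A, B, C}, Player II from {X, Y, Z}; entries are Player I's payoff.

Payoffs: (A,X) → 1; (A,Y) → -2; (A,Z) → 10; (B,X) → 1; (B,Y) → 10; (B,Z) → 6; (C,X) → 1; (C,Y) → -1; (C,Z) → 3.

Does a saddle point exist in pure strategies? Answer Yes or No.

Yes

Row minima: A → -2, B → 1, C → -1; maximin = 1.
Column maxima: X → 1, Y → 10, Z → 10; minimax = 1.
maximin = minimax = 1, so a saddle point exists.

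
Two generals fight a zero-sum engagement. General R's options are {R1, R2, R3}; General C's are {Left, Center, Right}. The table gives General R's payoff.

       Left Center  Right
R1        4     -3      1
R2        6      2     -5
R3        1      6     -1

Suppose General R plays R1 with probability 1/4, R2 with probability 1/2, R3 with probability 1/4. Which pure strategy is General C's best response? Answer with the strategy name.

Right

If General C plays Left, General R's expected payoff is (1/4)·4 + (1/2)·6 + (1/4)·1 = 17/4.
If General C plays Center, General R's expected payoff is (1/4)·(-3) + (1/2)·2 + (1/4)·6 = 7/4.
If General C plays Right, General R's expected payoff is (1/4)·1 + (1/2)·(-5) + (1/4)·(-1) = -5/2.
General C minimizes General R's payoff; the smallest is -5/2, so the best response is Right.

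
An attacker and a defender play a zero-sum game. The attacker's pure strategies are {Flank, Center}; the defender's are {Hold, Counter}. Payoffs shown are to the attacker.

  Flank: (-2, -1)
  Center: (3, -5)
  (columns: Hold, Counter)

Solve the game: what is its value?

Row minima: Flank → -2, Center → -5; maximin = -2.
Column maxima: Hold → 3, Counter → -1; minimax = -1.
-2 ≠ -1, so there is no saddle point; optimal play is mixed.
Let the attacker play Flank with probability p. Expected payoff against Hold: (-2)p + 3(1−p) = −5p + 3; against Counter: (-1)p + (-5)(1−p) = 4p − 5.
Setting these equal: −5p + 3 = 4p − 5 ⇒ −9p = -8 ⇒ p = 8/9, and the value is (-5)·(8/9) + 3 = -13/9.
For the defender: with q = P(Hold), equating Flank's and Center's payoffs gives −q − 1 = 8q − 5 ⇒ q = 4/9.

-13/9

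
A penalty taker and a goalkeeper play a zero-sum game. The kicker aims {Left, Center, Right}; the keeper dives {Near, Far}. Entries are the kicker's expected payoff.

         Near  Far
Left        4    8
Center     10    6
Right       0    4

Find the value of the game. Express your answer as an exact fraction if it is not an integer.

7

Row minima: Left → 4, Center → 6, Right → 0; maximin = 6.
Column maxima: Near → 10, Far → 8; minimax = 8.
6 ≠ 8, so there is no saddle point; optimal play is mixed.
Right is strictly dominated by Left, so the kicker never plays it.
On the remaining 2×2 (Left, Center vs Near, Far):
Let the kicker play Left with probability p. Expected payoff against Near: 4p + 10(1−p) = −6p + 10; against Far: 8p + 6(1−p) = 2p + 6.
Setting these equal: −6p + 10 = 2p + 6 ⇒ −8p = -4 ⇒ p = 1/2, and the value is (-6)·(1/2) + 10 = 7.
For the keeper: with q = P(Near), equating Left's and Center's payoffs gives −4q + 8 = 4q + 6 ⇒ q = 1/4.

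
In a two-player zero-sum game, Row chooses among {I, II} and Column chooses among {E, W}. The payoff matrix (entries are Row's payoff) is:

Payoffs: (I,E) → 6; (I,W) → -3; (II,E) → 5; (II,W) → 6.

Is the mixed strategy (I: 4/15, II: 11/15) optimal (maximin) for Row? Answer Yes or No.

Against E this mix gives (4/15)·6 + (11/15)·5 = 79/15.
Against W this mix gives (4/15)·(-3) + (11/15)·6 = 18/5.
Column will play W, holding Row to 18/5. Shifting weight toward the row that does better against W would raise this floor (the equalizing mix achieves 51/10 against both W and E), so the proposed strategy is not optimal.

No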